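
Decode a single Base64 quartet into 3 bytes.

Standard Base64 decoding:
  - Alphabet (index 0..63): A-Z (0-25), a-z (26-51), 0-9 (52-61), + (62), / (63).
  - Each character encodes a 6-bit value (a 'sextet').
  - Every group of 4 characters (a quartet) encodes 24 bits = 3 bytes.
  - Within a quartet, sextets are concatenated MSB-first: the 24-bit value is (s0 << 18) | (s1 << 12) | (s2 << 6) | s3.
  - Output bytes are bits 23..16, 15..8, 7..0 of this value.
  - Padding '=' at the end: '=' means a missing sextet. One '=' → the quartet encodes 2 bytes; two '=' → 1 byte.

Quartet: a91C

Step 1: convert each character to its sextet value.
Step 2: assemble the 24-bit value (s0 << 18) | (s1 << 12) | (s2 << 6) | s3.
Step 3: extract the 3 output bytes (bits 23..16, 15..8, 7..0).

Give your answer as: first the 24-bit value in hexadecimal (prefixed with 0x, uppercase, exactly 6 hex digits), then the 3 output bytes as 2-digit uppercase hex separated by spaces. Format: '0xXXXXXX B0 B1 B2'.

Sextets: a=26, 9=61, 1=53, C=2
24-bit: (26<<18) | (61<<12) | (53<<6) | 2
      = 0x680000 | 0x03D000 | 0x000D40 | 0x000002
      = 0x6BDD42
Bytes: (v>>16)&0xFF=6B, (v>>8)&0xFF=DD, v&0xFF=42

Answer: 0x6BDD42 6B DD 42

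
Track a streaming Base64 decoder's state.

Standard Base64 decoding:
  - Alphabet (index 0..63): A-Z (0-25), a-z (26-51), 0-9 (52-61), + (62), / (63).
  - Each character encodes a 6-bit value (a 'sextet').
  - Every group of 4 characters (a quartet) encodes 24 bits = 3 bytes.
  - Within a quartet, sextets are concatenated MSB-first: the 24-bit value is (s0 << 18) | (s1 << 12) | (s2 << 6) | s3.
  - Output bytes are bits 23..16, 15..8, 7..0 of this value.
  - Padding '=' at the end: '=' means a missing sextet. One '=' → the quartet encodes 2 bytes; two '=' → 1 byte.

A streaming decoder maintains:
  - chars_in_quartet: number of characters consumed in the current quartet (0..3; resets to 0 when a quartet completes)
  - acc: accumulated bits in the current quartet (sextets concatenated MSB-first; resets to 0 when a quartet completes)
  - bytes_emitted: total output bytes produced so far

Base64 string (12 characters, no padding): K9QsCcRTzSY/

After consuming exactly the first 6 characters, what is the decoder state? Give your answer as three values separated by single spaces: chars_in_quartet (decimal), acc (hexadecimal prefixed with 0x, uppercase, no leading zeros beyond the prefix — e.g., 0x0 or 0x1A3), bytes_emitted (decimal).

Answer: 2 0x9C 3

Derivation:
After char 0 ('K'=10): chars_in_quartet=1 acc=0xA bytes_emitted=0
After char 1 ('9'=61): chars_in_quartet=2 acc=0x2BD bytes_emitted=0
After char 2 ('Q'=16): chars_in_quartet=3 acc=0xAF50 bytes_emitted=0
After char 3 ('s'=44): chars_in_quartet=4 acc=0x2BD42C -> emit 2B D4 2C, reset; bytes_emitted=3
After char 4 ('C'=2): chars_in_quartet=1 acc=0x2 bytes_emitted=3
After char 5 ('c'=28): chars_in_quartet=2 acc=0x9C bytes_emitted=3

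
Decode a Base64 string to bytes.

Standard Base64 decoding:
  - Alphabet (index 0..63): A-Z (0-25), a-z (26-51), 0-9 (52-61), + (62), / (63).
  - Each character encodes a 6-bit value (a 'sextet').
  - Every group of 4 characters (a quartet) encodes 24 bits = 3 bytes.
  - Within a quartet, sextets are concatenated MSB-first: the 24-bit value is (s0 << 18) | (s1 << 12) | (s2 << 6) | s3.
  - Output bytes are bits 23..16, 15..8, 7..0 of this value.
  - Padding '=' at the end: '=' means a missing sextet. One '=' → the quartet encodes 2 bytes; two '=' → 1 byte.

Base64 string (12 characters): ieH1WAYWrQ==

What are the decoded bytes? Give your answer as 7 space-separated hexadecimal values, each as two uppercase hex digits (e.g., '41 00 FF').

Answer: 89 E1 F5 58 06 16 AD

Derivation:
After char 0 ('i'=34): chars_in_quartet=1 acc=0x22 bytes_emitted=0
After char 1 ('e'=30): chars_in_quartet=2 acc=0x89E bytes_emitted=0
After char 2 ('H'=7): chars_in_quartet=3 acc=0x22787 bytes_emitted=0
After char 3 ('1'=53): chars_in_quartet=4 acc=0x89E1F5 -> emit 89 E1 F5, reset; bytes_emitted=3
After char 4 ('W'=22): chars_in_quartet=1 acc=0x16 bytes_emitted=3
After char 5 ('A'=0): chars_in_quartet=2 acc=0x580 bytes_emitted=3
After char 6 ('Y'=24): chars_in_quartet=3 acc=0x16018 bytes_emitted=3
After char 7 ('W'=22): chars_in_quartet=4 acc=0x580616 -> emit 58 06 16, reset; bytes_emitted=6
After char 8 ('r'=43): chars_in_quartet=1 acc=0x2B bytes_emitted=6
After char 9 ('Q'=16): chars_in_quartet=2 acc=0xAD0 bytes_emitted=6
Padding '==': partial quartet acc=0xAD0 -> emit AD; bytes_emitted=7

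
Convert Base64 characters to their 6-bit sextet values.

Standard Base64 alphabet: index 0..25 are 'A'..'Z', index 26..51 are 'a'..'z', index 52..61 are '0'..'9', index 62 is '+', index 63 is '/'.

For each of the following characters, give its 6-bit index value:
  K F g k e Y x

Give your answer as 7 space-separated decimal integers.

Answer: 10 5 32 36 30 24 49

Derivation:
'K': A..Z range, ord('K') − ord('A') = 10
'F': A..Z range, ord('F') − ord('A') = 5
'g': a..z range, 26 + ord('g') − ord('a') = 32
'k': a..z range, 26 + ord('k') − ord('a') = 36
'e': a..z range, 26 + ord('e') − ord('a') = 30
'Y': A..Z range, ord('Y') − ord('A') = 24
'x': a..z range, 26 + ord('x') − ord('a') = 49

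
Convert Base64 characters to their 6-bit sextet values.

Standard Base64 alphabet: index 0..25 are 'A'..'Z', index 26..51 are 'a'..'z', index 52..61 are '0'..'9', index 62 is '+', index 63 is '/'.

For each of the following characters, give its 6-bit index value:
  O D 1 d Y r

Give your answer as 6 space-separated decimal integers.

'O': A..Z range, ord('O') − ord('A') = 14
'D': A..Z range, ord('D') − ord('A') = 3
'1': 0..9 range, 52 + ord('1') − ord('0') = 53
'd': a..z range, 26 + ord('d') − ord('a') = 29
'Y': A..Z range, ord('Y') − ord('A') = 24
'r': a..z range, 26 + ord('r') − ord('a') = 43

Answer: 14 3 53 29 24 43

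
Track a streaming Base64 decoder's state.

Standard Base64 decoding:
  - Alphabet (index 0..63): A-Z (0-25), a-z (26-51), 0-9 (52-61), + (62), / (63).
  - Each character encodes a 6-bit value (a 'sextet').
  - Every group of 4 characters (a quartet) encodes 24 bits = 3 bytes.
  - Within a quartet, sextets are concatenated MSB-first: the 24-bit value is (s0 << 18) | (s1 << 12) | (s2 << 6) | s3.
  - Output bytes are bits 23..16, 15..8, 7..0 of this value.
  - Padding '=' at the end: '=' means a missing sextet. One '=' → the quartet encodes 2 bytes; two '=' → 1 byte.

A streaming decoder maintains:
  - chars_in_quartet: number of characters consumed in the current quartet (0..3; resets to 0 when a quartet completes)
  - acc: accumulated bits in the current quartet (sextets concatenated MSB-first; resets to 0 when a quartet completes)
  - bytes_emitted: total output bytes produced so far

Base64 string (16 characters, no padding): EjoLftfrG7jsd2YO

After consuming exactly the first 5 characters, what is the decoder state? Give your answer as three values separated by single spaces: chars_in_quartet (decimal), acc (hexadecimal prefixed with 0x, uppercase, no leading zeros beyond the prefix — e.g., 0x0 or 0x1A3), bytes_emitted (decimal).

Answer: 1 0x1F 3

Derivation:
After char 0 ('E'=4): chars_in_quartet=1 acc=0x4 bytes_emitted=0
After char 1 ('j'=35): chars_in_quartet=2 acc=0x123 bytes_emitted=0
After char 2 ('o'=40): chars_in_quartet=3 acc=0x48E8 bytes_emitted=0
After char 3 ('L'=11): chars_in_quartet=4 acc=0x123A0B -> emit 12 3A 0B, reset; bytes_emitted=3
After char 4 ('f'=31): chars_in_quartet=1 acc=0x1F bytes_emitted=3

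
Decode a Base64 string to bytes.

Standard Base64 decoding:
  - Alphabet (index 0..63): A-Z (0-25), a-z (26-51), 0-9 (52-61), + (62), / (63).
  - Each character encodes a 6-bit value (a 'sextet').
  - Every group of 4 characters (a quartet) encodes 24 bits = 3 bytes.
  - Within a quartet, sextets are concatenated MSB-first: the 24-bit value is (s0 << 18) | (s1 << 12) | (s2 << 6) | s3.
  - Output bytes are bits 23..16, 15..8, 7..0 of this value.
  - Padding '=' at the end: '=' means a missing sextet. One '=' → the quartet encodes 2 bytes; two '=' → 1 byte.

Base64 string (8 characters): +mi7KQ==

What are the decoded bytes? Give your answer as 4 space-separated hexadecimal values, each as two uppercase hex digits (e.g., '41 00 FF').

After char 0 ('+'=62): chars_in_quartet=1 acc=0x3E bytes_emitted=0
After char 1 ('m'=38): chars_in_quartet=2 acc=0xFA6 bytes_emitted=0
After char 2 ('i'=34): chars_in_quartet=3 acc=0x3E9A2 bytes_emitted=0
After char 3 ('7'=59): chars_in_quartet=4 acc=0xFA68BB -> emit FA 68 BB, reset; bytes_emitted=3
After char 4 ('K'=10): chars_in_quartet=1 acc=0xA bytes_emitted=3
After char 5 ('Q'=16): chars_in_quartet=2 acc=0x290 bytes_emitted=3
Padding '==': partial quartet acc=0x290 -> emit 29; bytes_emitted=4

Answer: FA 68 BB 29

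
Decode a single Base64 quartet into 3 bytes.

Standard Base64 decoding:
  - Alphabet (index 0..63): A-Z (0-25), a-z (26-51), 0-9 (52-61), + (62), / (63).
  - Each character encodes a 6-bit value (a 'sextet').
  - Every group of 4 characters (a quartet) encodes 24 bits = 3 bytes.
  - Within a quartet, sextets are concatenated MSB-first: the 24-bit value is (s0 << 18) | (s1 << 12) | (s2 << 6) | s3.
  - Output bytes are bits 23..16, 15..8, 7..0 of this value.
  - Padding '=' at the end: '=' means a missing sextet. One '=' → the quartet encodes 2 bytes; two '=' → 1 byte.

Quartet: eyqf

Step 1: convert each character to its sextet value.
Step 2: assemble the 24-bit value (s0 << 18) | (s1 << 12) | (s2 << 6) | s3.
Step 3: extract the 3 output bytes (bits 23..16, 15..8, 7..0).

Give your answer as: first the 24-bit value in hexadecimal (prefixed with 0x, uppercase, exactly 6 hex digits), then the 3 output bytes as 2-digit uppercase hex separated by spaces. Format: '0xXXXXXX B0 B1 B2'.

Answer: 0x7B2A9F 7B 2A 9F

Derivation:
Sextets: e=30, y=50, q=42, f=31
24-bit: (30<<18) | (50<<12) | (42<<6) | 31
      = 0x780000 | 0x032000 | 0x000A80 | 0x00001F
      = 0x7B2A9F
Bytes: (v>>16)&0xFF=7B, (v>>8)&0xFF=2A, v&0xFF=9F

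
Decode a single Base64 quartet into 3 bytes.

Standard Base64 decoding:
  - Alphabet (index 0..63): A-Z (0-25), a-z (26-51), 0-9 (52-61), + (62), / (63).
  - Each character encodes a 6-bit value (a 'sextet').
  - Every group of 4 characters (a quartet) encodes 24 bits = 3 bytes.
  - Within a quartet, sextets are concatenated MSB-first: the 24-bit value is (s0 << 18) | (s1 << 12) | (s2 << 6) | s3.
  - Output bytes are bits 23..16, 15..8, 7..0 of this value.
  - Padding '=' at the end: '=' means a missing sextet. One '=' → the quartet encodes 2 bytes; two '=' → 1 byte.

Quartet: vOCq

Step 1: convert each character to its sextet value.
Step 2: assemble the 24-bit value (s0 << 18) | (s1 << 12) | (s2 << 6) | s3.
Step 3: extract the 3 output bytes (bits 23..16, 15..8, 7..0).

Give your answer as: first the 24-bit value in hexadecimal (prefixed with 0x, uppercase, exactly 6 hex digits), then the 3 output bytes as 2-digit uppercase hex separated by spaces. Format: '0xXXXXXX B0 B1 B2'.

Sextets: v=47, O=14, C=2, q=42
24-bit: (47<<18) | (14<<12) | (2<<6) | 42
      = 0xBC0000 | 0x00E000 | 0x000080 | 0x00002A
      = 0xBCE0AA
Bytes: (v>>16)&0xFF=BC, (v>>8)&0xFF=E0, v&0xFF=AA

Answer: 0xBCE0AA BC E0 AA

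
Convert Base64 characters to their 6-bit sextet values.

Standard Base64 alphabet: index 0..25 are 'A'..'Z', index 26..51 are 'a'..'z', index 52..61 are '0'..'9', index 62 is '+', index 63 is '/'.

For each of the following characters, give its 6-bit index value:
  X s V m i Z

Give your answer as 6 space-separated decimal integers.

'X': A..Z range, ord('X') − ord('A') = 23
's': a..z range, 26 + ord('s') − ord('a') = 44
'V': A..Z range, ord('V') − ord('A') = 21
'm': a..z range, 26 + ord('m') − ord('a') = 38
'i': a..z range, 26 + ord('i') − ord('a') = 34
'Z': A..Z range, ord('Z') − ord('A') = 25

Answer: 23 44 21 38 34 25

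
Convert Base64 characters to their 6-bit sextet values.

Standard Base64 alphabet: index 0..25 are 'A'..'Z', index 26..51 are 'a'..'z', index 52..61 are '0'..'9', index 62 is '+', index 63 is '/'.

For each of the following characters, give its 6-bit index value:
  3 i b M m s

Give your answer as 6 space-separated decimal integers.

Answer: 55 34 27 12 38 44

Derivation:
'3': 0..9 range, 52 + ord('3') − ord('0') = 55
'i': a..z range, 26 + ord('i') − ord('a') = 34
'b': a..z range, 26 + ord('b') − ord('a') = 27
'M': A..Z range, ord('M') − ord('A') = 12
'm': a..z range, 26 + ord('m') − ord('a') = 38
's': a..z range, 26 + ord('s') − ord('a') = 44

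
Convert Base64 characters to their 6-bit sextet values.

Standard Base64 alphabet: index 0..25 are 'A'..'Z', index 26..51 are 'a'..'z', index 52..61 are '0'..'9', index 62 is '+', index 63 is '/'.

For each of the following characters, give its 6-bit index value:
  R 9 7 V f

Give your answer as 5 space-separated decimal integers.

'R': A..Z range, ord('R') − ord('A') = 17
'9': 0..9 range, 52 + ord('9') − ord('0') = 61
'7': 0..9 range, 52 + ord('7') − ord('0') = 59
'V': A..Z range, ord('V') − ord('A') = 21
'f': a..z range, 26 + ord('f') − ord('a') = 31

Answer: 17 61 59 21 31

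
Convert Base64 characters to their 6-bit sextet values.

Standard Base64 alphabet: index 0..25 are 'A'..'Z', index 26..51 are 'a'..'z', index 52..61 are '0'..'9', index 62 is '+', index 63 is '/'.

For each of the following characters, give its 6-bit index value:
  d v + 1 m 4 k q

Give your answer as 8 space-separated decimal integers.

'd': a..z range, 26 + ord('d') − ord('a') = 29
'v': a..z range, 26 + ord('v') − ord('a') = 47
'+': index 62
'1': 0..9 range, 52 + ord('1') − ord('0') = 53
'm': a..z range, 26 + ord('m') − ord('a') = 38
'4': 0..9 range, 52 + ord('4') − ord('0') = 56
'k': a..z range, 26 + ord('k') − ord('a') = 36
'q': a..z range, 26 + ord('q') − ord('a') = 42

Answer: 29 47 62 53 38 56 36 42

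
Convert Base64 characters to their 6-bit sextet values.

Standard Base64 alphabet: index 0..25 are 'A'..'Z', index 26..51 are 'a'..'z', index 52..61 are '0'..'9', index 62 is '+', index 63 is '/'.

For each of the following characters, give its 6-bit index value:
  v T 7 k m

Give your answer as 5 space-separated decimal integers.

Answer: 47 19 59 36 38

Derivation:
'v': a..z range, 26 + ord('v') − ord('a') = 47
'T': A..Z range, ord('T') − ord('A') = 19
'7': 0..9 range, 52 + ord('7') − ord('0') = 59
'k': a..z range, 26 + ord('k') − ord('a') = 36
'm': a..z range, 26 + ord('m') − ord('a') = 38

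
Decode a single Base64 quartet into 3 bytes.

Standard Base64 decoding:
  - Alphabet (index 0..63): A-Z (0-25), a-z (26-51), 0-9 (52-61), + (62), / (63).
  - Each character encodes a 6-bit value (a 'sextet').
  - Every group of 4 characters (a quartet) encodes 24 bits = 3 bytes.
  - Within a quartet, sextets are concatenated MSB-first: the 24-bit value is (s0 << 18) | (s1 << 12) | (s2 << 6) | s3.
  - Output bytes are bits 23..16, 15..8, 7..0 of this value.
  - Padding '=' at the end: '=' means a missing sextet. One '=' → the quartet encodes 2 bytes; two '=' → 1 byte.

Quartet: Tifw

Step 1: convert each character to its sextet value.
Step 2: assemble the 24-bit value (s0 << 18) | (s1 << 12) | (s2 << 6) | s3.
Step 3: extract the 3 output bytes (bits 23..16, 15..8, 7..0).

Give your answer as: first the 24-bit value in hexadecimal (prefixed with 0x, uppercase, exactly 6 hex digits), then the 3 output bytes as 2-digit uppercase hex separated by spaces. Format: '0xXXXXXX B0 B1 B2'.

Sextets: T=19, i=34, f=31, w=48
24-bit: (19<<18) | (34<<12) | (31<<6) | 48
      = 0x4C0000 | 0x022000 | 0x0007C0 | 0x000030
      = 0x4E27F0
Bytes: (v>>16)&0xFF=4E, (v>>8)&0xFF=27, v&0xFF=F0

Answer: 0x4E27F0 4E 27 F0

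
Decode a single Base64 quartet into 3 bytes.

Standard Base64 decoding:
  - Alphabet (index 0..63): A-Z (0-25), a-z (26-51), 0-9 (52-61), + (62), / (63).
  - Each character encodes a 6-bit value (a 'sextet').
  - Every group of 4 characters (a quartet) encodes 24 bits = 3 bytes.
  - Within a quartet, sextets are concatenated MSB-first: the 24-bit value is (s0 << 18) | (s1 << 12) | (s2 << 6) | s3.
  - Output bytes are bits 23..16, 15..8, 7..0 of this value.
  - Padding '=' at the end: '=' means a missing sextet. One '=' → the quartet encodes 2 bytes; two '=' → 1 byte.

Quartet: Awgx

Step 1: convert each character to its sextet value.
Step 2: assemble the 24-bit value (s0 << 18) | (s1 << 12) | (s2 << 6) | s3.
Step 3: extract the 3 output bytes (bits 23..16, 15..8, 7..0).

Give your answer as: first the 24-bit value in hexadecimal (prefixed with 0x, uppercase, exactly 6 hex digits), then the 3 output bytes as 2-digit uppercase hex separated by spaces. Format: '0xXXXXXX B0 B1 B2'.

Sextets: A=0, w=48, g=32, x=49
24-bit: (0<<18) | (48<<12) | (32<<6) | 49
      = 0x000000 | 0x030000 | 0x000800 | 0x000031
      = 0x030831
Bytes: (v>>16)&0xFF=03, (v>>8)&0xFF=08, v&0xFF=31

Answer: 0x030831 03 08 31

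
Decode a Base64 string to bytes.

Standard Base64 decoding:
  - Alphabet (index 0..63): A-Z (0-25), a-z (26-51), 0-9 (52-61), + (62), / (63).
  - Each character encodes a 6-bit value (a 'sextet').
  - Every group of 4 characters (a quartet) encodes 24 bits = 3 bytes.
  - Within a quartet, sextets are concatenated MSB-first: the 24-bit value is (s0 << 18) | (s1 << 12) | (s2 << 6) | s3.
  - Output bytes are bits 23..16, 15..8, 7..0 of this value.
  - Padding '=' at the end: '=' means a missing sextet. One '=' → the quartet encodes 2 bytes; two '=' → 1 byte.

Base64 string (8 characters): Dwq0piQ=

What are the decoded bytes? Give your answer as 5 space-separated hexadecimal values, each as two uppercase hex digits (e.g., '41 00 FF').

Answer: 0F 0A B4 A6 24

Derivation:
After char 0 ('D'=3): chars_in_quartet=1 acc=0x3 bytes_emitted=0
After char 1 ('w'=48): chars_in_quartet=2 acc=0xF0 bytes_emitted=0
After char 2 ('q'=42): chars_in_quartet=3 acc=0x3C2A bytes_emitted=0
After char 3 ('0'=52): chars_in_quartet=4 acc=0xF0AB4 -> emit 0F 0A B4, reset; bytes_emitted=3
After char 4 ('p'=41): chars_in_quartet=1 acc=0x29 bytes_emitted=3
After char 5 ('i'=34): chars_in_quartet=2 acc=0xA62 bytes_emitted=3
After char 6 ('Q'=16): chars_in_quartet=3 acc=0x29890 bytes_emitted=3
Padding '=': partial quartet acc=0x29890 -> emit A6 24; bytes_emitted=5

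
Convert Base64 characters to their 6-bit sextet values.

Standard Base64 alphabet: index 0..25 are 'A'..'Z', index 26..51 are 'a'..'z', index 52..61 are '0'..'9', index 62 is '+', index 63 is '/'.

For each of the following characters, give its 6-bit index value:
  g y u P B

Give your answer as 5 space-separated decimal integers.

Answer: 32 50 46 15 1

Derivation:
'g': a..z range, 26 + ord('g') − ord('a') = 32
'y': a..z range, 26 + ord('y') − ord('a') = 50
'u': a..z range, 26 + ord('u') − ord('a') = 46
'P': A..Z range, ord('P') − ord('A') = 15
'B': A..Z range, ord('B') − ord('A') = 1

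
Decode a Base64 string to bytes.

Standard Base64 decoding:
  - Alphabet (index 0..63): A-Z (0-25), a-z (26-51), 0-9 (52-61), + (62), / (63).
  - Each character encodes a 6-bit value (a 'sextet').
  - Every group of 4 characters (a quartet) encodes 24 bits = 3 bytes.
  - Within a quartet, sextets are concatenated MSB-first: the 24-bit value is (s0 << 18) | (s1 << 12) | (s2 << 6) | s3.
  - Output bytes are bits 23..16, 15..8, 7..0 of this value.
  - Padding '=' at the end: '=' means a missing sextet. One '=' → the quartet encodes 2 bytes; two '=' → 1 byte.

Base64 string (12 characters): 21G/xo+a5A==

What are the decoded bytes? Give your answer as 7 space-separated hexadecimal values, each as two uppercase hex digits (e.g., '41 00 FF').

After char 0 ('2'=54): chars_in_quartet=1 acc=0x36 bytes_emitted=0
After char 1 ('1'=53): chars_in_quartet=2 acc=0xDB5 bytes_emitted=0
After char 2 ('G'=6): chars_in_quartet=3 acc=0x36D46 bytes_emitted=0
After char 3 ('/'=63): chars_in_quartet=4 acc=0xDB51BF -> emit DB 51 BF, reset; bytes_emitted=3
After char 4 ('x'=49): chars_in_quartet=1 acc=0x31 bytes_emitted=3
After char 5 ('o'=40): chars_in_quartet=2 acc=0xC68 bytes_emitted=3
After char 6 ('+'=62): chars_in_quartet=3 acc=0x31A3E bytes_emitted=3
After char 7 ('a'=26): chars_in_quartet=4 acc=0xC68F9A -> emit C6 8F 9A, reset; bytes_emitted=6
After char 8 ('5'=57): chars_in_quartet=1 acc=0x39 bytes_emitted=6
After char 9 ('A'=0): chars_in_quartet=2 acc=0xE40 bytes_emitted=6
Padding '==': partial quartet acc=0xE40 -> emit E4; bytes_emitted=7

Answer: DB 51 BF C6 8F 9A E4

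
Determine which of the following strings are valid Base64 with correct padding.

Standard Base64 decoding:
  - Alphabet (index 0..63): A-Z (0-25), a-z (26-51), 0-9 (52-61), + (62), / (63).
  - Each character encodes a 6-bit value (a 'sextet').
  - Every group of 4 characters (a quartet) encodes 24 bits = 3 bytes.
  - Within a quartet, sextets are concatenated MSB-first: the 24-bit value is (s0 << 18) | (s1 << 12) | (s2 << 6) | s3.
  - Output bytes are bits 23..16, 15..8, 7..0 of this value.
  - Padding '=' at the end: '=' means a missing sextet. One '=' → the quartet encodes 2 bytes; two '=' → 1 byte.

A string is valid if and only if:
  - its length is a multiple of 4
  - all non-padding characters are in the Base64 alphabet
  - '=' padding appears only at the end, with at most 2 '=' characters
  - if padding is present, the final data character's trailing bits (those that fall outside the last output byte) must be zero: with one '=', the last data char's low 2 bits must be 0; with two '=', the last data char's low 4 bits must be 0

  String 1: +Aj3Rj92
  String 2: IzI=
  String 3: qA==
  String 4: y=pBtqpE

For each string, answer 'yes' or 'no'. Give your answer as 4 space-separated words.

Answer: yes yes yes no

Derivation:
String 1: '+Aj3Rj92' → valid
String 2: 'IzI=' → valid
String 3: 'qA==' → valid
String 4: 'y=pBtqpE' → invalid (bad char(s): ['=']; '=' in middle)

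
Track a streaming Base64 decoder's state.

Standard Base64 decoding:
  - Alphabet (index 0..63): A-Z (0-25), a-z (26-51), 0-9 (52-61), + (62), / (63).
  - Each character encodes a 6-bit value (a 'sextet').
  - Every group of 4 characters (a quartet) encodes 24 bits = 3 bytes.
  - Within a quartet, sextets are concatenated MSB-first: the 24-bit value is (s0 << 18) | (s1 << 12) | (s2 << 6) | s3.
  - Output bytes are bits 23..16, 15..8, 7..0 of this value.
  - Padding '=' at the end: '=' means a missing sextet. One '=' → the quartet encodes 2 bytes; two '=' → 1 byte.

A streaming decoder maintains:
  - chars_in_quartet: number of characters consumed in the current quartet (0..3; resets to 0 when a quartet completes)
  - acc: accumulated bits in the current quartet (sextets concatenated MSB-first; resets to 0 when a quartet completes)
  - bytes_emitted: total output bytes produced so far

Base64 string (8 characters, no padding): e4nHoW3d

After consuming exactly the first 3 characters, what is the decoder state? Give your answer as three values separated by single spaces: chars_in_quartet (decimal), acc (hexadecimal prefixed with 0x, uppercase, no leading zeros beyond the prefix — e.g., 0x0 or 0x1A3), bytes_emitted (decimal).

Answer: 3 0x1EE27 0

Derivation:
After char 0 ('e'=30): chars_in_quartet=1 acc=0x1E bytes_emitted=0
After char 1 ('4'=56): chars_in_quartet=2 acc=0x7B8 bytes_emitted=0
After char 2 ('n'=39): chars_in_quartet=3 acc=0x1EE27 bytes_emitted=0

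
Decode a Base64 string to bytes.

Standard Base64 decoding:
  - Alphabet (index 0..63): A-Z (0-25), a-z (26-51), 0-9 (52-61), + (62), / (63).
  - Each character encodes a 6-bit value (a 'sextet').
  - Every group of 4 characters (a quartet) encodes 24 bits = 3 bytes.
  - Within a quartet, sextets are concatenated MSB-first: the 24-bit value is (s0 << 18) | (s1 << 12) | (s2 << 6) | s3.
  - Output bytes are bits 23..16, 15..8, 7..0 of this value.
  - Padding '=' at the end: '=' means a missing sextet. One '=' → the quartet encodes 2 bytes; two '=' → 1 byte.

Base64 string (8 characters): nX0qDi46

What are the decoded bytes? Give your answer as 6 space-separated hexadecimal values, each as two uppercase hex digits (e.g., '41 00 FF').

After char 0 ('n'=39): chars_in_quartet=1 acc=0x27 bytes_emitted=0
After char 1 ('X'=23): chars_in_quartet=2 acc=0x9D7 bytes_emitted=0
After char 2 ('0'=52): chars_in_quartet=3 acc=0x275F4 bytes_emitted=0
After char 3 ('q'=42): chars_in_quartet=4 acc=0x9D7D2A -> emit 9D 7D 2A, reset; bytes_emitted=3
After char 4 ('D'=3): chars_in_quartet=1 acc=0x3 bytes_emitted=3
After char 5 ('i'=34): chars_in_quartet=2 acc=0xE2 bytes_emitted=3
After char 6 ('4'=56): chars_in_quartet=3 acc=0x38B8 bytes_emitted=3
After char 7 ('6'=58): chars_in_quartet=4 acc=0xE2E3A -> emit 0E 2E 3A, reset; bytes_emitted=6

Answer: 9D 7D 2A 0E 2E 3A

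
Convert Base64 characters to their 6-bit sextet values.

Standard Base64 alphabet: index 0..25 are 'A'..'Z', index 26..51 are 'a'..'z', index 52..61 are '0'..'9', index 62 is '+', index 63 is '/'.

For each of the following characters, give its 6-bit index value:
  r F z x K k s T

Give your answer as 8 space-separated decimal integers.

Answer: 43 5 51 49 10 36 44 19

Derivation:
'r': a..z range, 26 + ord('r') − ord('a') = 43
'F': A..Z range, ord('F') − ord('A') = 5
'z': a..z range, 26 + ord('z') − ord('a') = 51
'x': a..z range, 26 + ord('x') − ord('a') = 49
'K': A..Z range, ord('K') − ord('A') = 10
'k': a..z range, 26 + ord('k') − ord('a') = 36
's': a..z range, 26 + ord('s') − ord('a') = 44
'T': A..Z range, ord('T') − ord('A') = 19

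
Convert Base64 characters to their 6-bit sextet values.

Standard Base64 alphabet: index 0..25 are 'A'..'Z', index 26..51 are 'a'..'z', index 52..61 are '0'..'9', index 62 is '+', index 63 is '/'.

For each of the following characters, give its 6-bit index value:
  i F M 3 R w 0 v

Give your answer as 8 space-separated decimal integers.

Answer: 34 5 12 55 17 48 52 47

Derivation:
'i': a..z range, 26 + ord('i') − ord('a') = 34
'F': A..Z range, ord('F') − ord('A') = 5
'M': A..Z range, ord('M') − ord('A') = 12
'3': 0..9 range, 52 + ord('3') − ord('0') = 55
'R': A..Z range, ord('R') − ord('A') = 17
'w': a..z range, 26 + ord('w') − ord('a') = 48
'0': 0..9 range, 52 + ord('0') − ord('0') = 52
'v': a..z range, 26 + ord('v') − ord('a') = 47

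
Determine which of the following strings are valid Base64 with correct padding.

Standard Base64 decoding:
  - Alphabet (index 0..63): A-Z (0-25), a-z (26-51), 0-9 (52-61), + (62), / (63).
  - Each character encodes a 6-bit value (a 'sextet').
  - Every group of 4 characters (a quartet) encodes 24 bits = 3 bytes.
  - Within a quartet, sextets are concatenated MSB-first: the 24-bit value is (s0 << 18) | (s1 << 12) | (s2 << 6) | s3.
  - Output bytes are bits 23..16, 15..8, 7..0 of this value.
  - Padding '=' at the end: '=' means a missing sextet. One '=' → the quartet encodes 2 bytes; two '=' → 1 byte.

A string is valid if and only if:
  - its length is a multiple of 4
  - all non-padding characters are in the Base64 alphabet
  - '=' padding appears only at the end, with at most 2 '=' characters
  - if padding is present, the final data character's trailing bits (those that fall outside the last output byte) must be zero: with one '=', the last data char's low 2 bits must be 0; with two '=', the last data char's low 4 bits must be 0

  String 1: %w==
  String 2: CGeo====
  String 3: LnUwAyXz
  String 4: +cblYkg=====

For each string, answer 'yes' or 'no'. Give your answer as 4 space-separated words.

Answer: no no yes no

Derivation:
String 1: '%w==' → invalid (bad char(s): ['%'])
String 2: 'CGeo====' → invalid (4 pad chars (max 2))
String 3: 'LnUwAyXz' → valid
String 4: '+cblYkg=====' → invalid (5 pad chars (max 2))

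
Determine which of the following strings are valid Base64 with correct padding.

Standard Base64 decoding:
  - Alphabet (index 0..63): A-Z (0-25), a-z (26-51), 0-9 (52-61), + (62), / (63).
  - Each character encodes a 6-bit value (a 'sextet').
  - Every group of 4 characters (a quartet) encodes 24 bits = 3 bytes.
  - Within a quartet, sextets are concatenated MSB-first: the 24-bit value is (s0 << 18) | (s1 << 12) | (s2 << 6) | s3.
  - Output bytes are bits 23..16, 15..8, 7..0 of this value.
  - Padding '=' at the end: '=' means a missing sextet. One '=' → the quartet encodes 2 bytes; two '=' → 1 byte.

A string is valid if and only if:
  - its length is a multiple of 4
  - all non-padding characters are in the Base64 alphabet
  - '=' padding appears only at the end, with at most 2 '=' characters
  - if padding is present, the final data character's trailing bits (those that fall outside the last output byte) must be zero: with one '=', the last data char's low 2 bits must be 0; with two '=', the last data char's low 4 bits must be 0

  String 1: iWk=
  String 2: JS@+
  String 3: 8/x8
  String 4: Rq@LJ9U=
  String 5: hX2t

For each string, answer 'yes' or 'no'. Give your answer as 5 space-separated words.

Answer: yes no yes no yes

Derivation:
String 1: 'iWk=' → valid
String 2: 'JS@+' → invalid (bad char(s): ['@'])
String 3: '8/x8' → valid
String 4: 'Rq@LJ9U=' → invalid (bad char(s): ['@'])
String 5: 'hX2t' → valid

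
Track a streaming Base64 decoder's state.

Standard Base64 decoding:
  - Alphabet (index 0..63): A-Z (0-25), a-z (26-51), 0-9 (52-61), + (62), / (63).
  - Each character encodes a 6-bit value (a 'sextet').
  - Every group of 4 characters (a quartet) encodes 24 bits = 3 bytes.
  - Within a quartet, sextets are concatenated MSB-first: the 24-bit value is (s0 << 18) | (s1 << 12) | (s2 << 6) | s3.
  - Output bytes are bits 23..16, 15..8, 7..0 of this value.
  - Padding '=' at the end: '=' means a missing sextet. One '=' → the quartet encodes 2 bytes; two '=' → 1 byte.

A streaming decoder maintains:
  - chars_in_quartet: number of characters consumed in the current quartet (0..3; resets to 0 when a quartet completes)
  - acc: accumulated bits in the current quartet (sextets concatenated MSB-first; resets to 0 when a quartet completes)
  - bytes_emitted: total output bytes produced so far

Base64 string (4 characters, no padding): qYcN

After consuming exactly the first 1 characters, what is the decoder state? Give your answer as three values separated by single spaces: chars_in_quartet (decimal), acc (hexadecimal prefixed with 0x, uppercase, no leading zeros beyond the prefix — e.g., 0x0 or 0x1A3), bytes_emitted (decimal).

Answer: 1 0x2A 0

Derivation:
After char 0 ('q'=42): chars_in_quartet=1 acc=0x2A bytes_emitted=0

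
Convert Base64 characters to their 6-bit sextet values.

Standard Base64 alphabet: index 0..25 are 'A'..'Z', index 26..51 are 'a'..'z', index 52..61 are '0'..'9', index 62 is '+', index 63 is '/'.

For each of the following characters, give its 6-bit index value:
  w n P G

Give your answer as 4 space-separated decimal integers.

Answer: 48 39 15 6

Derivation:
'w': a..z range, 26 + ord('w') − ord('a') = 48
'n': a..z range, 26 + ord('n') − ord('a') = 39
'P': A..Z range, ord('P') − ord('A') = 15
'G': A..Z range, ord('G') − ord('A') = 6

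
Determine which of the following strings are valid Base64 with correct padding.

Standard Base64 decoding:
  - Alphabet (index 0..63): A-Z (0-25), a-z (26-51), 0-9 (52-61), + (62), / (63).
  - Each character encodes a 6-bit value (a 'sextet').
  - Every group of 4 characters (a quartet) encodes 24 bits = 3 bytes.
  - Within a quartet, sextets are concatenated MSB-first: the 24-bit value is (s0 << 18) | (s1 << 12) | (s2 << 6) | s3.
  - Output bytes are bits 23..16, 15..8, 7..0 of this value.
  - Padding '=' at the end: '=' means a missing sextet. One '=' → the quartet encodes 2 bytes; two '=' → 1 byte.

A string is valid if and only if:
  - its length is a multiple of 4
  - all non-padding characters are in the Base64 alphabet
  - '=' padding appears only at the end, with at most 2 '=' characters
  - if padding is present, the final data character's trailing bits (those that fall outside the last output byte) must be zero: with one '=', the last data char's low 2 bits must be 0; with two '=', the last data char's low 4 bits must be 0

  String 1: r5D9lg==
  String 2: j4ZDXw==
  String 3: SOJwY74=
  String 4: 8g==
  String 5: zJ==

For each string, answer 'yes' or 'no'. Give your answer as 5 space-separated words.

String 1: 'r5D9lg==' → valid
String 2: 'j4ZDXw==' → valid
String 3: 'SOJwY74=' → valid
String 4: '8g==' → valid
String 5: 'zJ==' → invalid (bad trailing bits)

Answer: yes yes yes yes no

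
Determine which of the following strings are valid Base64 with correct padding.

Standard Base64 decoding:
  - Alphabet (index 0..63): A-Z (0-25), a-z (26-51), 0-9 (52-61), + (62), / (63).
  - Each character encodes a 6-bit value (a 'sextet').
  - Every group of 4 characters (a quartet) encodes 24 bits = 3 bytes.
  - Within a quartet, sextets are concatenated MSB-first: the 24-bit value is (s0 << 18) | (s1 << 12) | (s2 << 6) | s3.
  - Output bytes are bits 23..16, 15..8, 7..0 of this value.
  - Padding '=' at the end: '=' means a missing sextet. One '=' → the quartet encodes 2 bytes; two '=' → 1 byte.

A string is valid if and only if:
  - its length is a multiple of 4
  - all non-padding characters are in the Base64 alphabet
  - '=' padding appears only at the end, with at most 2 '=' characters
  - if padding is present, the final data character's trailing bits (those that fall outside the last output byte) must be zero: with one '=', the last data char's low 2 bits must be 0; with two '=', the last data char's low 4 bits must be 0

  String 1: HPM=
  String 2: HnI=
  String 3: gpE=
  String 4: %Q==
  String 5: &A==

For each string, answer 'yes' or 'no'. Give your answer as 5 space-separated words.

String 1: 'HPM=' → valid
String 2: 'HnI=' → valid
String 3: 'gpE=' → valid
String 4: '%Q==' → invalid (bad char(s): ['%'])
String 5: '&A==' → invalid (bad char(s): ['&'])

Answer: yes yes yes no no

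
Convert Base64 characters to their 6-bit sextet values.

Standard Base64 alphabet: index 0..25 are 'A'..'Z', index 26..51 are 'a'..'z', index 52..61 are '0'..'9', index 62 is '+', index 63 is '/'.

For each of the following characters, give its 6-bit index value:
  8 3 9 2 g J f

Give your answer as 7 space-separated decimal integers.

'8': 0..9 range, 52 + ord('8') − ord('0') = 60
'3': 0..9 range, 52 + ord('3') − ord('0') = 55
'9': 0..9 range, 52 + ord('9') − ord('0') = 61
'2': 0..9 range, 52 + ord('2') − ord('0') = 54
'g': a..z range, 26 + ord('g') − ord('a') = 32
'J': A..Z range, ord('J') − ord('A') = 9
'f': a..z range, 26 + ord('f') − ord('a') = 31

Answer: 60 55 61 54 32 9 31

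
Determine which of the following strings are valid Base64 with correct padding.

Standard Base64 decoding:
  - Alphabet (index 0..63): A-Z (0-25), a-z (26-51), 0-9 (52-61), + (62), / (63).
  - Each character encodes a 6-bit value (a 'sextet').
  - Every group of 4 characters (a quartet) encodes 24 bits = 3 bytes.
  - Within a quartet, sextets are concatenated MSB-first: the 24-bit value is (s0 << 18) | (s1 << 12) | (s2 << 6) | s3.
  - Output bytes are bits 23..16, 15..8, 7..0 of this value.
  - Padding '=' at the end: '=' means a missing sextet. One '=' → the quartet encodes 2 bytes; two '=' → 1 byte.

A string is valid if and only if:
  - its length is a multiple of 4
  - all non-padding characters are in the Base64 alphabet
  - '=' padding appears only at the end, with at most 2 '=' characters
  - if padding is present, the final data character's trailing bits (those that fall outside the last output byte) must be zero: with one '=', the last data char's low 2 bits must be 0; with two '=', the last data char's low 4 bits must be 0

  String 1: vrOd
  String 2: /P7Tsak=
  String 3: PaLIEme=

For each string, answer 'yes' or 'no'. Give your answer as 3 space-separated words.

Answer: yes yes no

Derivation:
String 1: 'vrOd' → valid
String 2: '/P7Tsak=' → valid
String 3: 'PaLIEme=' → invalid (bad trailing bits)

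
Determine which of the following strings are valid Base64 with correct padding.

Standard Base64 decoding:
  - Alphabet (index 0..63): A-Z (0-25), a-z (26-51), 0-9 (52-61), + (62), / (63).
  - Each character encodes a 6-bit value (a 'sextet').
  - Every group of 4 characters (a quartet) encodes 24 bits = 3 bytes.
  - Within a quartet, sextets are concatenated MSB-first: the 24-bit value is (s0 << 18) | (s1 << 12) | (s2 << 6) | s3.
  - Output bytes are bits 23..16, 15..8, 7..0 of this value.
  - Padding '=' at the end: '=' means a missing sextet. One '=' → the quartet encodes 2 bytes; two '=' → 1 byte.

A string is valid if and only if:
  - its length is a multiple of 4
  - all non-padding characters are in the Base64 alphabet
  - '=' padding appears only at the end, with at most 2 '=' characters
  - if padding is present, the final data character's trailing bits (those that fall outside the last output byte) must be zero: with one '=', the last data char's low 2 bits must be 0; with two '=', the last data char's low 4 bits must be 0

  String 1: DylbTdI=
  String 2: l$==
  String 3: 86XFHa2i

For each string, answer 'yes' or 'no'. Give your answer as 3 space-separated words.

String 1: 'DylbTdI=' → valid
String 2: 'l$==' → invalid (bad char(s): ['$'])
String 3: '86XFHa2i' → valid

Answer: yes no yes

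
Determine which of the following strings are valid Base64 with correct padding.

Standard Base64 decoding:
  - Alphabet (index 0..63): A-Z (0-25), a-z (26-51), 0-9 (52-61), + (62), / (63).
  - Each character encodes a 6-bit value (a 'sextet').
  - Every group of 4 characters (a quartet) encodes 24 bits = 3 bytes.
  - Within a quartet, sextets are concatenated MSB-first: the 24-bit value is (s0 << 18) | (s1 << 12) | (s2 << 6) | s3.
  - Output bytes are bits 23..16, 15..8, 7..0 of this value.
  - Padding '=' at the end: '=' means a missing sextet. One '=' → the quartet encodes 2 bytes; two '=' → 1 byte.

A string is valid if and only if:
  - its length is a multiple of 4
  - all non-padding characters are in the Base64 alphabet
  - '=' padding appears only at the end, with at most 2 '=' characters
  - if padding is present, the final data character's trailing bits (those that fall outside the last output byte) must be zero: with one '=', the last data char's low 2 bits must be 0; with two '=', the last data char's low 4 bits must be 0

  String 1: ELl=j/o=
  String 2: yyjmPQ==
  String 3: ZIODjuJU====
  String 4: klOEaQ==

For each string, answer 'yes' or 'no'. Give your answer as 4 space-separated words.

String 1: 'ELl=j/o=' → invalid (bad char(s): ['=']; '=' in middle)
String 2: 'yyjmPQ==' → valid
String 3: 'ZIODjuJU====' → invalid (4 pad chars (max 2))
String 4: 'klOEaQ==' → valid

Answer: no yes no yes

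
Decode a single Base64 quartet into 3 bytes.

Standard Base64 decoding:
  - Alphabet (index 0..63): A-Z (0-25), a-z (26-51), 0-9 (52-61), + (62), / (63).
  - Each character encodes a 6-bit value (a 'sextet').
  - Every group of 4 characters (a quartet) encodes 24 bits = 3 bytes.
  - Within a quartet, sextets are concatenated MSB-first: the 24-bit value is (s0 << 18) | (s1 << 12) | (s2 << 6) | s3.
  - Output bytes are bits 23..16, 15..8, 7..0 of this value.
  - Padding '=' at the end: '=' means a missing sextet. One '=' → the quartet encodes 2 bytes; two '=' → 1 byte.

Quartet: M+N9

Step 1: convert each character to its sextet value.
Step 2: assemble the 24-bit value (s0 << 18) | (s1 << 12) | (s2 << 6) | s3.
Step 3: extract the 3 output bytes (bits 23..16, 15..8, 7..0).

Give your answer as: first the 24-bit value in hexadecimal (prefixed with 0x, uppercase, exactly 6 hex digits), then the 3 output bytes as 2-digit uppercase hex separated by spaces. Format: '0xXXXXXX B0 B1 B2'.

Sextets: M=12, +=62, N=13, 9=61
24-bit: (12<<18) | (62<<12) | (13<<6) | 61
      = 0x300000 | 0x03E000 | 0x000340 | 0x00003D
      = 0x33E37D
Bytes: (v>>16)&0xFF=33, (v>>8)&0xFF=E3, v&0xFF=7D

Answer: 0x33E37D 33 E3 7D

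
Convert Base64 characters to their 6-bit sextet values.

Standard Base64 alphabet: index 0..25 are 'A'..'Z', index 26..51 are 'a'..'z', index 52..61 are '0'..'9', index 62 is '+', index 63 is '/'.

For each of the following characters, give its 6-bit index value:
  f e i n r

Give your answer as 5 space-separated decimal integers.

'f': a..z range, 26 + ord('f') − ord('a') = 31
'e': a..z range, 26 + ord('e') − ord('a') = 30
'i': a..z range, 26 + ord('i') − ord('a') = 34
'n': a..z range, 26 + ord('n') − ord('a') = 39
'r': a..z range, 26 + ord('r') − ord('a') = 43

Answer: 31 30 34 39 43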